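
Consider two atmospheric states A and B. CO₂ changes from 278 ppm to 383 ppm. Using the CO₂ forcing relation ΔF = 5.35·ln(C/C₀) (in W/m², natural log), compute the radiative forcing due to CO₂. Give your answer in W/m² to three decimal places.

CO₂ absorption bands are partially saturated, so forcing scales with the logarithm of the concentration ratio.
CO₂: 5.35 × ln(383/278) = 5.35 × ln(1.37770) = 5.35 × 0.32042 = 1.7142 W/m².

ΔF = 1.714 W/m²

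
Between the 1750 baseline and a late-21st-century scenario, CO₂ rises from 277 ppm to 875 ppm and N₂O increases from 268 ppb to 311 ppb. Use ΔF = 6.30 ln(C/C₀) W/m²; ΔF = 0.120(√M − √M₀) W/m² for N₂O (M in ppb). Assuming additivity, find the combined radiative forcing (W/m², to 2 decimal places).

CO₂: 6.30 × ln(875/277) = 6.30 × ln(3.15884) = 6.30 × 1.15020 = 7.2463 W/m².
N₂O: 0.120 × (√311 − √268) = 0.120 × (17.6352 − 16.3707) = 0.120 × 1.2645 = 0.1517 W/m².
Total ΔF = 7.2463 + 0.1517 = 7.3980 W/m².

ΔF = 7.40 W/m²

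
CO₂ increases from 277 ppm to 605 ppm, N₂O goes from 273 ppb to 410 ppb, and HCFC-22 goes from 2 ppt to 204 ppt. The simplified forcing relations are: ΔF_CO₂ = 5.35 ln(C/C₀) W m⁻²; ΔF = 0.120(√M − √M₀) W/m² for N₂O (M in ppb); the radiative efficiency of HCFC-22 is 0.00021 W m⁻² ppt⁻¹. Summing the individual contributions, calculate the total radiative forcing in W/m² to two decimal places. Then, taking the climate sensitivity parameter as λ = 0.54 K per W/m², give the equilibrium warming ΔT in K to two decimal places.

CO₂: 5.35 × ln(605/277) = 5.35 × ln(2.18412) = 5.35 × 0.78121 = 4.1795 W/m².
N₂O: 0.120 × (√410 − √273) = 0.120 × (20.2485 − 16.5227) = 0.120 × 3.7258 = 0.4471 W/m².
HCFC-22: ΔF = 0.00021 × (204 − 2) = 0.00021 × 202 = 0.0424 W/m².
Total ΔF = 4.1795 + 0.4471 + 0.0424 = 4.6690 W/m².
ΔT = λ ΔF = 0.54 × 4.67 = 2.5218 K.

ΔF = 4.67 W/m²; ΔT = 2.52 K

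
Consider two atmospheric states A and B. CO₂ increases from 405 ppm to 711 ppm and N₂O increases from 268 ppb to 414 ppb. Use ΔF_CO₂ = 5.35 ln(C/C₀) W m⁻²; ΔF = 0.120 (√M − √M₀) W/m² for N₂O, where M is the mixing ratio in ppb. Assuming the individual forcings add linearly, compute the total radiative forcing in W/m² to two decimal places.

ΔF = 3.49 W/m²

CO₂: 5.35 × ln(711/405) = 5.35 × ln(1.75556) = 5.35 × 0.56279 = 3.0109 W/m².
N₂O: 0.120 × (√414 − √268) = 0.120 × (20.3470 − 16.3707) = 0.120 × 3.9763 = 0.4772 W/m².
Total ΔF = 3.0109 + 0.4772 = 3.4881 W/m².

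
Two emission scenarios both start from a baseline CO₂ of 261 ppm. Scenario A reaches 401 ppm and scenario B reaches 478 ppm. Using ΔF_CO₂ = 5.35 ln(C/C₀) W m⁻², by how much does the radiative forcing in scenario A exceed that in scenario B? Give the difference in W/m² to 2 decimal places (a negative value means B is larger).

ΔF_A = 5.35 ln(401/261) = 5.35 × 0.42944 = 2.2975 W/m².
ΔF_B = 5.35 ln(478/261) = 5.35 × 0.60509 = 3.2372 W/m².
Difference: 2.2975 − 3.2372 = -0.9397 W/m².
(Equivalently, ΔF_A − ΔF_B = 5.35 ln(401/478) = 5.35 × -0.17565 = -0.9397 W/m².)

ΔF_A − ΔF_B = -0.94 W/m²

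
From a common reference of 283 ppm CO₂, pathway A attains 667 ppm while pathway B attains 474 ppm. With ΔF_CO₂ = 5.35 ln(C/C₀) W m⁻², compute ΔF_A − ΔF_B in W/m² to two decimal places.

ΔF_A = 5.35 ln(667/283) = 5.35 × 0.85734 = 4.5868 W/m².
ΔF_B = 5.35 ln(474/283) = 5.35 × 0.51576 = 2.7593 W/m².
Difference: 4.5868 − 2.7593 = 1.8275 W/m².
(Equivalently, ΔF_A − ΔF_B = 5.35 ln(667/474) = 5.35 × 0.34158 = 1.8275 W/m².)

ΔF_A − ΔF_B = 1.83 W/m²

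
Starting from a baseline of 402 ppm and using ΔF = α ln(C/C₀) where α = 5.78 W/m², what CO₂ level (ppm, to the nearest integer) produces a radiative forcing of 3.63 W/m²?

C ≈ 753 ppm

Set 5.78 ln(C/402) = 3.63, so ln(C/402) = 3.63/5.78 = 0.62803.
Then C/402 = e^0.62803 = 1.87392, giving C = 402 × 1.87392 = 753.32 ppm.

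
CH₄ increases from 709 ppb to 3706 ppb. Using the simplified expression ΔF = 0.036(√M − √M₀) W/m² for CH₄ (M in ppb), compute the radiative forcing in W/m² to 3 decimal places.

ΔF = 1.233 W/m²

CH₄: 0.036 × (√3706 − √709) = 0.036 × (60.8769 − 26.6271) = 0.036 × 34.2498 = 1.2330 W/m².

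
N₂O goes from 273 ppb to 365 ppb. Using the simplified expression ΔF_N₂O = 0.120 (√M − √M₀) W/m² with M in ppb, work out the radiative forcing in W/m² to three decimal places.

N₂O: 0.120 × (√365 − √273) = 0.120 × (19.1050 − 16.5227) = 0.120 × 2.5823 = 0.3099 W/m².

ΔF = 0.310 W/m²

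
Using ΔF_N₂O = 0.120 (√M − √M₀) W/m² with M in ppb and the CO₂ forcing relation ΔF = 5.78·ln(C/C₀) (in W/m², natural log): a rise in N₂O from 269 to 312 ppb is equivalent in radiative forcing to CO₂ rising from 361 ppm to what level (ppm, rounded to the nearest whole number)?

N₂O forcing: 0.120 × (√312 − √269) = 0.120 × (17.6635 − 16.4012) = 0.120 × 1.2623 = 0.15148 W/m².
Set 5.78 ln(C/361) = 0.15148: ln(C/361) = 0.15148/5.78 = 0.02621, so C = 361 × e^0.02621 = 361 × 1.02656 = 370.59 ppm.

C ≈ 371 ppm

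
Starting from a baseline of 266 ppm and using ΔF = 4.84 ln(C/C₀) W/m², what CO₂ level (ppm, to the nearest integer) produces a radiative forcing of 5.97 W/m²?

C ≈ 913 ppm

Set 4.84 ln(C/266) = 5.97, so ln(C/266) = 5.97/4.84 = 1.23347.
Then C/266 = e^1.23347 = 3.43312, giving C = 266 × 3.43312 = 913.21 ppm.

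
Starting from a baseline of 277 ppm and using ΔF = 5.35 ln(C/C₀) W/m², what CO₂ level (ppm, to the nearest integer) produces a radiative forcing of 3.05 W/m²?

C ≈ 490 ppm

Set 5.35 ln(C/277) = 3.05, so ln(C/277) = 3.05/5.35 = 0.57009.
Then C/277 = e^0.57009 = 1.76843, giving C = 277 × 1.76843 = 489.86 ppm.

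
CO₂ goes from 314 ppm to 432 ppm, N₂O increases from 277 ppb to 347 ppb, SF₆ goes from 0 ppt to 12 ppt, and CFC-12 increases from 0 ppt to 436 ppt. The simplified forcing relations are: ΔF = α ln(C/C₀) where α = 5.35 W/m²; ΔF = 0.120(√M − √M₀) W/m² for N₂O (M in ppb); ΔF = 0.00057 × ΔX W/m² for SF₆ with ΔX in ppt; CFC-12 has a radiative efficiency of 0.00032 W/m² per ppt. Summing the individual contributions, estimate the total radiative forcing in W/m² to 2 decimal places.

ΔF = 2.09 W/m²

CO₂: 5.35 × ln(432/314) = 5.35 × ln(1.37580) = 5.35 × 0.31904 = 1.7069 W/m².
N₂O: 0.120 × (√347 − √277) = 0.120 × (18.6279 − 16.6433) = 0.120 × 1.9846 = 0.2382 W/m².
SF₆: ΔF = 0.00057 × (12 − 0) = 0.00057 × 12 = 0.0068 W/m².
CFC-12: ΔF = 0.00032 × (436 − 0) = 0.00032 × 436 = 0.1395 W/m².
Total ΔF = 1.7069 + 0.2382 + 0.0068 + 0.1395 = 2.0914 W/m².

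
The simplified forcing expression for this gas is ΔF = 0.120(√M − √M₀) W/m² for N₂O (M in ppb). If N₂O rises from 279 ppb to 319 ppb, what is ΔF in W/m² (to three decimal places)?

N₂O: 0.120 × (√319 − √279) = 0.120 × (17.8606 − 16.7033) = 0.120 × 1.1573 = 0.1389 W/m².

ΔF = 0.139 W/m²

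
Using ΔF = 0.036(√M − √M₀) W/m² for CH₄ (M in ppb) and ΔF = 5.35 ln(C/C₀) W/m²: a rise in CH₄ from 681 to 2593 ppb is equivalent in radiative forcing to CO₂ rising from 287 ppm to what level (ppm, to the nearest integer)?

C ≈ 339 ppm

CH₄ forcing: 0.036 × (√2593 − √681) = 0.036 × (50.9215 − 26.0960) = 0.036 × 24.8255 = 0.89372 W/m².
Set 5.35 ln(C/287) = 0.89372: ln(C/287) = 0.89372/5.35 = 0.16705, so C = 287 × e^0.16705 = 287 × 1.18181 = 339.18 ppm.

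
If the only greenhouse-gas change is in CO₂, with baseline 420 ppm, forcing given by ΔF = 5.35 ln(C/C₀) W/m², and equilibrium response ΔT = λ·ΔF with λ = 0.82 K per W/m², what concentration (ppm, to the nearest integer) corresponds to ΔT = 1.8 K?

Required forcing: ΔF = ΔT/λ = 1.8/0.82 = 2.1951 W/m².
Then ln(C/420) = ΔF/5.35 = 2.1951/5.35 = 0.41030.
So C = 420 × e^0.41030 = 420 × 1.50727 = 633.05 ppm.

C ≈ 633 ppm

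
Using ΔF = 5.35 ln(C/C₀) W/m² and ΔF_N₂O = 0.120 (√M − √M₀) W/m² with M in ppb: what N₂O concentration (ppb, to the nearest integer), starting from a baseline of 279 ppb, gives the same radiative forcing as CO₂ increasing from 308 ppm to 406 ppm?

CO₂ forcing: 5.35 × ln(406/308) = 5.35 × 0.276253 = 1.47795 W/m².
Set 0.120(√M − √279) = 1.47795: √M = 1.47795/0.120 + √279 = 12.3163 + 16.7033 = 29.0196.
M = (29.0196)² = 842.14 ppb.

M ≈ 842 ppb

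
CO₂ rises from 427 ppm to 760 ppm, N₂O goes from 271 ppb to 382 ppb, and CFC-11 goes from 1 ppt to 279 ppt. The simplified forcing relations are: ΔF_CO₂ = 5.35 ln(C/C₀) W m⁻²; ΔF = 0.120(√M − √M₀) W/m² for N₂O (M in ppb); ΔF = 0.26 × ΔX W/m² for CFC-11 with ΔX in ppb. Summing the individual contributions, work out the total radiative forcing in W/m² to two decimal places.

ΔF = 3.53 W/m²

CO₂: 5.35 × ln(760/427) = 5.35 × ln(1.77986) = 5.35 × 0.57653 = 3.0844 W/m².
N₂O: 0.120 × (√382 − √271) = 0.120 × (19.5448 − 16.4621) = 0.120 × 3.0827 = 0.3699 W/m².
CFC-11: Δ = 279 − 1 = 278 ppt = 0.278 ppb; ΔF = 0.26 × 0.278 = 0.0723 W/m².
Total ΔF = 3.0844 + 0.3699 + 0.0723 = 3.5266 W/m².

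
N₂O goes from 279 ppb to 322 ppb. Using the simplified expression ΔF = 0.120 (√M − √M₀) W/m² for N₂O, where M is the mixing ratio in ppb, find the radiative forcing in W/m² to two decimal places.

ΔF = 0.15 W/m²

N₂O: 0.120 × (√322 − √279) = 0.120 × (17.9444 − 16.7033) = 0.120 × 1.2411 = 0.1489 W/m².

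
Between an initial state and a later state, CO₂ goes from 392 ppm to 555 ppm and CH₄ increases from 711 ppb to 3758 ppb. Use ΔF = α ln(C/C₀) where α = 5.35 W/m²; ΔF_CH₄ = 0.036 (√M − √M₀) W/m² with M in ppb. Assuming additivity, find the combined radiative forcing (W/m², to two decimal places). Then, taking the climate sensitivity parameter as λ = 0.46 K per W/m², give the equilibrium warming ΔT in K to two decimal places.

ΔF = 3.11 W/m²; ΔT = 1.43 K

CO₂: 5.35 × ln(555/392) = 5.35 × ln(1.41582) = 5.35 × 0.34771 = 1.8602 W/m².
CH₄: 0.036 × (√3758 − √711) = 0.036 × (61.3025 − 26.6646) = 0.036 × 34.6379 = 1.2470 W/m².
Total ΔF = 1.8602 + 1.2470 = 3.1072 W/m².
ΔT = λ ΔF = 0.46 × 3.11 = 1.4306 K.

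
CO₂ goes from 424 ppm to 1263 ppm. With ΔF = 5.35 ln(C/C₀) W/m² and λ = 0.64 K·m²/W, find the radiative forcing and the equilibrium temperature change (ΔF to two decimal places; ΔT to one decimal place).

ΔF = 5.84 W/m²; ΔT = 3.7 K

CO₂: 5.35 × ln(1263/424) = 5.35 × ln(2.97877) = 5.35 × 1.09151 = 5.8396 W/m².
ΔT = λ ΔF = 0.64 × 5.84 = 3.7376 K.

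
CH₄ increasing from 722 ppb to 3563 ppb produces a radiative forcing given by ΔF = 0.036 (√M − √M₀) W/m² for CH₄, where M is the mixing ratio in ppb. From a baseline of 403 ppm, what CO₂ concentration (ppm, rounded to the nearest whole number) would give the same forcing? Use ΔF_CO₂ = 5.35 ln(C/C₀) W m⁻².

C ≈ 503 ppm

CH₄ forcing: 0.036 × (√3563 − √722) = 0.036 × (59.6909 − 26.8701) = 0.036 × 32.8208 = 1.18155 W/m².
Set 5.35 ln(C/403) = 1.18155: ln(C/403) = 1.18155/5.35 = 0.22085, so C = 403 × e^0.22085 = 403 × 1.24714 = 502.60 ppm.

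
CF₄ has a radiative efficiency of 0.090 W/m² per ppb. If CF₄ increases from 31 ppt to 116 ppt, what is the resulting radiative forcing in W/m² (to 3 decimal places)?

CF₄: Δ = 116 − 31 = 85 ppt = 0.085 ppb; ΔF = 0.090 × 0.085 = 0.0077 W/m².

ΔF = 0.008 W/m²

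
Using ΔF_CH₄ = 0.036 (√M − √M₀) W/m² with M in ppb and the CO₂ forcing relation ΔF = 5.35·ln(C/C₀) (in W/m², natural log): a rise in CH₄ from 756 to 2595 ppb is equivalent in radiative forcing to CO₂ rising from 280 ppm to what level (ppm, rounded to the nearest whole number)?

CH₄ forcing: 0.036 × (√2595 − √756) = 0.036 × (50.9411 − 27.4955) = 0.036 × 23.4456 = 0.84404 W/m².
Set 5.35 ln(C/280) = 0.84404: ln(C/280) = 0.84404/5.35 = 0.15776, so C = 280 × e^0.15776 = 280 × 1.17089 = 327.85 ppm.

C ≈ 328 ppm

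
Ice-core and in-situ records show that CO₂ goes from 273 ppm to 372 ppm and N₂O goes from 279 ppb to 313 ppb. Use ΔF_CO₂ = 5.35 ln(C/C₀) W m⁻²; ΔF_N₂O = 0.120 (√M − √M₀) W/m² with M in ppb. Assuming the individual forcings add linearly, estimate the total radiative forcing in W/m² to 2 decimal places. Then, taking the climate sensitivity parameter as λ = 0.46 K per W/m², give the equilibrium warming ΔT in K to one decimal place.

ΔF = 1.77 W/m²; ΔT = 0.8 K

CO₂: 5.35 × ln(372/273) = 5.35 × ln(1.36264) = 5.35 × 0.30942 = 1.6554 W/m².
N₂O: 0.120 × (√313 − √279) = 0.120 × (17.6918 − 16.7033) = 0.120 × 0.9885 = 0.1186 W/m².
Total ΔF = 1.6554 + 0.1186 = 1.7740 W/m².
ΔT = λ ΔF = 0.46 × 1.77 = 0.8142 K.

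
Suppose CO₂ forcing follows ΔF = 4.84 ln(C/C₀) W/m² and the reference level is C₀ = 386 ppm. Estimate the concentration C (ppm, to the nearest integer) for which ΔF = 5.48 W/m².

Set 4.84 ln(C/386) = 5.48, so ln(C/386) = 5.48/4.84 = 1.13223.
Then C/386 = e^1.13223 = 3.10257, giving C = 386 × 3.10257 = 1197.59 ppm.

C ≈ 1198 ppm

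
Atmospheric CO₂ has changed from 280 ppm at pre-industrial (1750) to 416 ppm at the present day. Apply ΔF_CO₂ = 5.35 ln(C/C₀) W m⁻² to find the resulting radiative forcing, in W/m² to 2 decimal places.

ΔF = 2.12 W/m²

CO₂: 5.35 × ln(416/280) = 5.35 × ln(1.48571) = 5.35 × 0.39589 = 2.1180 W/m².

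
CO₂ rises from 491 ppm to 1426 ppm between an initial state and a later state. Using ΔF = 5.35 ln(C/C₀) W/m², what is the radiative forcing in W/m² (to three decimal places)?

CO₂: 5.35 × ln(1426/491) = 5.35 × ln(2.90428) = 5.35 × 1.06619 = 5.7041 W/m².

ΔF = 5.704 W/m²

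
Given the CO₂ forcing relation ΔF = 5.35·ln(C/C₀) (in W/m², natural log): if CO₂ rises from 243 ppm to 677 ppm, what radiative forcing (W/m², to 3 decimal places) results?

CO₂: 5.35 × ln(677/243) = 5.35 × ln(2.78601) = 5.35 × 1.02461 = 5.4817 W/m².

ΔF = 5.482 W/m²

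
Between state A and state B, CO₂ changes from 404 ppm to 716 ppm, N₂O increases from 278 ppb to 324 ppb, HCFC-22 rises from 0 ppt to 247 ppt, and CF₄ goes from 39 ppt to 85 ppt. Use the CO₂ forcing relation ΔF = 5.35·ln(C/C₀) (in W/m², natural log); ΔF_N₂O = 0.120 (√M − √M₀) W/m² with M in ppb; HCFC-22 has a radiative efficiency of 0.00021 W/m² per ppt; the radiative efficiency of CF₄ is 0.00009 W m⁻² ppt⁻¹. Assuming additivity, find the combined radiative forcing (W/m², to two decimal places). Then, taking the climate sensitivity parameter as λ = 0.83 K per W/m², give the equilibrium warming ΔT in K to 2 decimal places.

ΔF = 3.28 W/m²; ΔT = 2.72 K

CO₂: 5.35 × ln(716/404) = 5.35 × ln(1.77228) = 5.35 × 0.57227 = 3.0616 W/m².
N₂O: 0.120 × (√324 − √278) = 0.120 × (18.0000 − 16.6733) = 0.120 × 1.3267 = 0.1592 W/m².
HCFC-22: ΔF = 0.00021 × (247 − 0) = 0.00021 × 247 = 0.0519 W/m².
CF₄: ΔF = 0.00009 × (85 − 39) = 0.00009 × 46 = 0.0041 W/m².
Total ΔF = 3.0616 + 0.1592 + 0.0519 + 0.0041 = 3.2768 W/m².
ΔT = λ ΔF = 0.83 × 3.28 = 2.7224 K.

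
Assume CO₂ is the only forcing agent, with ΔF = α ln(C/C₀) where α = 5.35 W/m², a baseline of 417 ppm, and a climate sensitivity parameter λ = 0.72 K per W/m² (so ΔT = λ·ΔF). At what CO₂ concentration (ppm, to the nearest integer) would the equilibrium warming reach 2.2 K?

Required forcing: ΔF = ΔT/λ = 2.2/0.72 = 3.0556 W/m².
Then ln(C/417) = ΔF/5.35 = 3.0556/5.35 = 0.57114.
So C = 417 × e^0.57114 = 417 × 1.77028 = 738.21 ppm.

C ≈ 738 ppm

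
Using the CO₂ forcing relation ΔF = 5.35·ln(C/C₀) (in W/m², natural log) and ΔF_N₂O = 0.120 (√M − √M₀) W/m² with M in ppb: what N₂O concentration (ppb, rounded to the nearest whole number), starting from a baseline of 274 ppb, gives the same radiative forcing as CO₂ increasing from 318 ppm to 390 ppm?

CO₂ forcing: 5.35 × ln(390/318) = 5.35 × 0.204095 = 1.09191 W/m².
Set 0.120(√M − √274) = 1.09191: √M = 1.09191/0.120 + √274 = 9.0993 + 16.5529 = 25.6522.
M = (25.6522)² = 658.04 ppb.

M ≈ 658 ppb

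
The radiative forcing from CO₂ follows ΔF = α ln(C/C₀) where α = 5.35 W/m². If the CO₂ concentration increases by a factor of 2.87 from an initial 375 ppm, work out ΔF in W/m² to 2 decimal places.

Because the forcing depends only on the ratio C/C₀, the initial concentration does not enter.
ΔF = 5.35 × ln(2.87) = 5.35 × 1.05431 = 5.6406 W/m².

ΔF = 5.64 W/m²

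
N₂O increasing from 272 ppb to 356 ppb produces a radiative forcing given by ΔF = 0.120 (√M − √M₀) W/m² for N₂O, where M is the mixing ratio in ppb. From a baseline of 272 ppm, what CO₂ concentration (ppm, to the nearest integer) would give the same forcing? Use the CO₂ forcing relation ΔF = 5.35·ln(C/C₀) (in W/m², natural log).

N₂O forcing: 0.120 × (√356 − √272) = 0.120 × (18.8680 − 16.4924) = 0.120 × 2.3756 = 0.28507 W/m².
Set 5.35 ln(C/272) = 0.28507: ln(C/272) = 0.28507/5.35 = 0.05328, so C = 272 × e^0.05328 = 272 × 1.05472 = 286.88 ppm.

C ≈ 287 ppm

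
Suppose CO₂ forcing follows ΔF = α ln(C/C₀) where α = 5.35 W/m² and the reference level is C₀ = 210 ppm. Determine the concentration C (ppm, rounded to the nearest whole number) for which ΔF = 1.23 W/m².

Set 5.35 ln(C/210) = 1.23, so ln(C/210) = 1.23/5.35 = 0.22991.
Then C/210 = e^0.22991 = 1.25849, giving C = 210 × 1.25849 = 264.28 ppm.

C ≈ 264 ppm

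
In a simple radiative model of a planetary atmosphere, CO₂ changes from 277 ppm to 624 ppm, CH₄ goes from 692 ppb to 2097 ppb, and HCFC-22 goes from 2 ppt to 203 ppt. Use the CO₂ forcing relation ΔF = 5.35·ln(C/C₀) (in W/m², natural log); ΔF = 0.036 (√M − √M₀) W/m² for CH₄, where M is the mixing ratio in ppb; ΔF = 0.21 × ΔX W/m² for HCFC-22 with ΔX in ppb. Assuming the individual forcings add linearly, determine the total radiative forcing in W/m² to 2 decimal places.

ΔF = 5.09 W/m²

CO₂: 5.35 × ln(624/277) = 5.35 × ln(2.25271) = 5.35 × 0.81213 = 4.3449 W/m².
CH₄: 0.036 × (√2097 − √692) = 0.036 × (45.7930 − 26.3059) = 0.036 × 19.4871 = 0.7015 W/m².
HCFC-22: Δ = 203 − 2 = 201 ppt = 0.201 ppb; ΔF = 0.21 × 0.201 = 0.0422 W/m².
Total ΔF = 4.3449 + 0.7015 + 0.0422 = 5.0886 W/m².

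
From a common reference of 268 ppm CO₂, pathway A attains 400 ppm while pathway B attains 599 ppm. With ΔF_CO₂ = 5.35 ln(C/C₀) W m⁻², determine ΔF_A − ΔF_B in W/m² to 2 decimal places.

ΔF_A − ΔF_B = -2.16 W/m²

ΔF_A = 5.35 ln(400/268) = 5.35 × 0.40048 = 2.1426 W/m².
ΔF_B = 5.35 ln(599/268) = 5.35 × 0.80427 = 4.3028 W/m².
Difference: 2.1426 − 4.3028 = -2.1602 W/m².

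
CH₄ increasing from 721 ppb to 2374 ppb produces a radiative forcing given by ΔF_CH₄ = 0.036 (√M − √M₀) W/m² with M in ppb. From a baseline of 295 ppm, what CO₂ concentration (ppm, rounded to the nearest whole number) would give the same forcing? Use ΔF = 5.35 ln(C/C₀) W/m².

C ≈ 342 ppm

CH₄ forcing: 0.036 × (√2374 − √721) = 0.036 × (48.7237 − 26.8514) = 0.036 × 21.8723 = 0.78740 W/m².
Set 5.35 ln(C/295) = 0.78740: ln(C/295) = 0.78740/5.35 = 0.14718, so C = 295 × e^0.14718 = 295 × 1.15856 = 341.78 ppm.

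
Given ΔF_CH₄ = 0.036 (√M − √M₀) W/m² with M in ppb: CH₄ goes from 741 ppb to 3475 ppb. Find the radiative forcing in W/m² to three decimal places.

ΔF = 1.142 W/m²

CH₄: 0.036 × (√3475 − √741) = 0.036 × (58.9491 − 27.2213) = 0.036 × 31.7278 = 1.1422 W/m².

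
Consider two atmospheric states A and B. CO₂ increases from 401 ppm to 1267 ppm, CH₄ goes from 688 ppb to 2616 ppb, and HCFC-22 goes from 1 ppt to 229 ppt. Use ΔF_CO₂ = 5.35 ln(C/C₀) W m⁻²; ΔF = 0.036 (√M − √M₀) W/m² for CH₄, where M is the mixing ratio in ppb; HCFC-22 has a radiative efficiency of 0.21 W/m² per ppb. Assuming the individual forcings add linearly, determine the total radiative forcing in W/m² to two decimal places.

CO₂: 5.35 × ln(1267/401) = 5.35 × ln(3.15960) = 5.35 × 1.15045 = 6.1549 W/m².
CH₄: 0.036 × (√2616 − √688) = 0.036 × (51.1468 − 26.2298) = 0.036 × 24.9170 = 0.8970 W/m².
HCFC-22: Δ = 229 − 1 = 228 ppt = 0.228 ppb; ΔF = 0.21 × 0.228 = 0.0479 W/m².
Total ΔF = 6.1549 + 0.8970 + 0.0479 = 7.0998 W/m².

ΔF = 7.10 W/m²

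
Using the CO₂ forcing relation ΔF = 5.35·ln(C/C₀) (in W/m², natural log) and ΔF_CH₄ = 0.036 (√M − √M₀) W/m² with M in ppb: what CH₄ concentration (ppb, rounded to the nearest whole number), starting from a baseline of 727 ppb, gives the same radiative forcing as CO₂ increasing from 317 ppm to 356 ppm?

M ≈ 1954 ppb

CO₂ forcing: 5.35 × ln(356/317) = 5.35 × 0.116029 = 0.62076 W/m².
Set 0.036(√M − √727) = 0.62076: √M = 0.62076/0.036 + √727 = 17.2433 + 26.9629 = 44.2062.
M = (44.2062)² = 1954.19 ppb.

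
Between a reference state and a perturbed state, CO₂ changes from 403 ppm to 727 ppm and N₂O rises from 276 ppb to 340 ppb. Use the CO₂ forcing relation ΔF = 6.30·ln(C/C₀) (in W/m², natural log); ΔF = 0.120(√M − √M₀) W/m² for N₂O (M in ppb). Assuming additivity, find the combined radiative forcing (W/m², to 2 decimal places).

ΔF = 3.94 W/m²

CO₂: 6.30 × ln(727/403) = 6.30 × ln(1.80397) = 6.30 × 0.58999 = 3.7169 W/m².
N₂O: 0.120 × (√340 − √276) = 0.120 × (18.4391 − 16.6132) = 0.120 × 1.8259 = 0.2191 W/m².
Total ΔF = 3.7169 + 0.2191 = 3.9360 W/m².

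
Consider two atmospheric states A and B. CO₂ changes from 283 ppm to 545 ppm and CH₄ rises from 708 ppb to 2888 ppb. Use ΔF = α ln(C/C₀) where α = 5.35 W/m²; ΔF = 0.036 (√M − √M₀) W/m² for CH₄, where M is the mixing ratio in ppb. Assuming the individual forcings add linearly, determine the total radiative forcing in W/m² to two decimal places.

CO₂: 5.35 × ln(545/283) = 5.35 × ln(1.92580) = 5.35 × 0.65534 = 3.5061 W/m².
CH₄: 0.036 × (√2888 − √708) = 0.036 × (53.7401 − 26.6083) = 0.036 × 27.1318 = 0.9767 W/m².
Total ΔF = 3.5061 + 0.9767 = 4.4828 W/m².

ΔF = 4.48 W/m²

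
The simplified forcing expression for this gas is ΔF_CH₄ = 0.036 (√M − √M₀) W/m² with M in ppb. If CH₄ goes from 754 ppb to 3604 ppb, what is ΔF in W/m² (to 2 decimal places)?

CH₄: 0.036 × (√3604 − √754) = 0.036 × (60.0333 − 27.4591) = 0.036 × 32.5742 = 1.1727 W/m².

ΔF = 1.17 W/m²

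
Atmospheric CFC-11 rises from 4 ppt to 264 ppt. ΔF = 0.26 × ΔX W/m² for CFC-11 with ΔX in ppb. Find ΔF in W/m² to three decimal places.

CFC-11: Δ = 264 − 4 = 260 ppt = 0.260 ppb; ΔF = 0.26 × 0.260 = 0.0676 W/m².

ΔF = 0.068 W/m²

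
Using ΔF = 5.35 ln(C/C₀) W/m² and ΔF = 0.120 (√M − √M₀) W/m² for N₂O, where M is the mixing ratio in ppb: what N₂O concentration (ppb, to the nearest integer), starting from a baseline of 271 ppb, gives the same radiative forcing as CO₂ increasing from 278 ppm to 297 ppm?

CO₂ forcing: 5.35 × ln(297/278) = 5.35 × 0.066111 = 0.35369 W/m².
Set 0.120(√M − √271) = 0.35369: √M = 0.35369/0.120 + √271 = 2.9474 + 16.4621 = 19.4095.
M = (19.4095)² = 376.73 ppb.

M ≈ 377 ppb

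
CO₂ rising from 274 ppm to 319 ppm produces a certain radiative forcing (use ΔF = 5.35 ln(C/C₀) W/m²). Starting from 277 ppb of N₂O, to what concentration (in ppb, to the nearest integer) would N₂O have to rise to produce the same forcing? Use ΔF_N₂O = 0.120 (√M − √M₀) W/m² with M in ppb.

CO₂ forcing: 5.35 × ln(319/274) = 5.35 × 0.152063 = 0.81354 W/m².
Set 0.120(√M − √277) = 0.81354: √M = 0.81354/0.120 + √277 = 6.7795 + 16.6433 = 23.4228.
M = (23.4228)² = 548.63 ppb.

M ≈ 549 ppb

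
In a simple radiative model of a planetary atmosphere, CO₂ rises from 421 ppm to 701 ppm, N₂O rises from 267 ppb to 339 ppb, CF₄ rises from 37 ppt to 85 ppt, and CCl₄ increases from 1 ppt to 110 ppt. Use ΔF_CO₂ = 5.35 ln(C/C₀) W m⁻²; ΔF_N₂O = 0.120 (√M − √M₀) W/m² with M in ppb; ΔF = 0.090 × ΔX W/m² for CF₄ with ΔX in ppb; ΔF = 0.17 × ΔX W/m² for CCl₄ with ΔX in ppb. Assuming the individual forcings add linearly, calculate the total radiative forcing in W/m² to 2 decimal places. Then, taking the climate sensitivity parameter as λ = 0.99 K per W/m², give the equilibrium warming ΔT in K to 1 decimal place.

CO₂: 5.35 × ln(701/421) = 5.35 × ln(1.66508) = 5.35 × 0.50987 = 2.7278 W/m².
N₂O: 0.120 × (√339 − √267) = 0.120 × (18.4120 − 16.3401) = 0.120 × 2.0719 = 0.2486 W/m².
CF₄: Δ = 85 − 37 = 48 ppt = 0.048 ppb; ΔF = 0.090 × 0.048 = 0.0043 W/m².
CCl₄: Δ = 110 − 1 = 109 ppt = 0.109 ppb; ΔF = 0.17 × 0.109 = 0.0185 W/m².
Total ΔF = 2.7278 + 0.2486 + 0.0043 + 0.0185 = 2.9992 W/m².
ΔT = λ ΔF = 0.99 × 3.00 = 2.9700 K.

ΔF = 3.00 W/m²; ΔT = 3.0 K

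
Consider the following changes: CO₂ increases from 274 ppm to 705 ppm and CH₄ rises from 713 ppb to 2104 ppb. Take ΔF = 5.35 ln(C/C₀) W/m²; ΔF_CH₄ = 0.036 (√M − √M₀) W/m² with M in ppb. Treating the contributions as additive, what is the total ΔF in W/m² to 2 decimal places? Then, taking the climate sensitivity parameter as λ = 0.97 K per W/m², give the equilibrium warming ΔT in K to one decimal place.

CO₂: 5.35 × ln(705/274) = 5.35 × ln(2.57299) = 5.35 × 0.94507 = 5.0561 W/m².
CH₄: 0.036 × (√2104 − √713) = 0.036 × (45.8694 − 26.7021) = 0.036 × 19.1673 = 0.6900 W/m².
Total ΔF = 5.0561 + 0.6900 = 5.7461 W/m².
ΔT = λ ΔF = 0.97 × 5.75 = 5.5775 K.

ΔF = 5.75 W/m²; ΔT = 5.6 K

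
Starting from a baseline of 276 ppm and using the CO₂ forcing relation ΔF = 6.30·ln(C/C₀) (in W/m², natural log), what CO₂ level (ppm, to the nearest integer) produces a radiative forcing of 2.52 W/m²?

Set 6.30 ln(C/276) = 2.52, so ln(C/276) = 2.52/6.30 = 0.40000.
Then C/276 = e^0.40000 = 1.49182, giving C = 276 × 1.49182 = 411.74 ppm.

C ≈ 412 ppm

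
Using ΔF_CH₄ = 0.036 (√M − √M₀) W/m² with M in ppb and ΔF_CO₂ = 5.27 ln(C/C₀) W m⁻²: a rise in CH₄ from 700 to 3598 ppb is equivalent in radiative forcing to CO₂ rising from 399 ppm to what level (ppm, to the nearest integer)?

C ≈ 502 ppm

CH₄ forcing: 0.036 × (√3598 − √700) = 0.036 × (59.9833 − 26.4575) = 0.036 × 33.5258 = 1.20693 W/m².
Set 5.27 ln(C/399) = 1.20693: ln(C/399) = 1.20693/5.27 = 0.22902, so C = 399 × e^0.22902 = 399 × 1.25737 = 501.69 ppm.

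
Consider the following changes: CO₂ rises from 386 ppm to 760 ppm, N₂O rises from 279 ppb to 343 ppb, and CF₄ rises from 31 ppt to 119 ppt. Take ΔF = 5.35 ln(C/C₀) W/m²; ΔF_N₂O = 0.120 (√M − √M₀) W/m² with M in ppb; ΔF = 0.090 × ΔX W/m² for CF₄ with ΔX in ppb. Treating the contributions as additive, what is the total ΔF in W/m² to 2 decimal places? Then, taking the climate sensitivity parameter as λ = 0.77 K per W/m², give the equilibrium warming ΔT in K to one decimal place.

CO₂: 5.35 × ln(760/386) = 5.35 × ln(1.96891) = 5.35 × 0.67748 = 3.6245 W/m².
N₂O: 0.120 × (√343 − √279) = 0.120 × (18.5203 − 16.7033) = 0.120 × 1.8170 = 0.2180 W/m².
CF₄: Δ = 119 − 31 = 88 ppt = 0.088 ppb; ΔF = 0.090 × 0.088 = 0.0079 W/m².
Total ΔF = 3.6245 + 0.2180 + 0.0079 = 3.8504 W/m².
ΔT = λ ΔF = 0.77 × 3.85 = 2.9645 K.

ΔF = 3.85 W/m²; ΔT = 3.0 K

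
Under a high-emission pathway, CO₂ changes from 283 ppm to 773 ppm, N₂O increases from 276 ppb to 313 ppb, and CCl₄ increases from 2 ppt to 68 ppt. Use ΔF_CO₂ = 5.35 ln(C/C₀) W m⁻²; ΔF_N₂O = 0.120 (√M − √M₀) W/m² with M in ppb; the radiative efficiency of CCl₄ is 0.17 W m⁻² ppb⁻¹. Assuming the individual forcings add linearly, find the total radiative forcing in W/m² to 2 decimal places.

ΔF = 5.52 W/m²

CO₂: 5.35 × ln(773/283) = 5.35 × ln(2.73145) = 5.35 × 1.00483 = 5.3758 W/m².
N₂O: 0.120 × (√313 − √276) = 0.120 × (17.6918 − 16.6132) = 0.120 × 1.0786 = 0.1294 W/m².
CCl₄: Δ = 68 − 2 = 66 ppt = 0.066 ppb; ΔF = 0.17 × 0.066 = 0.0112 W/m².
Total ΔF = 5.3758 + 0.1294 + 0.0112 = 5.5164 W/m².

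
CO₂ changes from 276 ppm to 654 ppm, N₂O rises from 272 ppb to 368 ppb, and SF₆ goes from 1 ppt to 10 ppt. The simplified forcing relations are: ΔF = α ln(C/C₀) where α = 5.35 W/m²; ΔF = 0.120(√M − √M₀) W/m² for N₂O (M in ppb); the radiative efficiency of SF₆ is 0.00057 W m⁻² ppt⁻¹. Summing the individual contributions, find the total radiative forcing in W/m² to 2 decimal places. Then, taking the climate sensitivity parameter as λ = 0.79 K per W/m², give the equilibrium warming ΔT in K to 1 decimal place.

ΔF = 4.94 W/m²; ΔT = 3.9 K

CO₂: 5.35 × ln(654/276) = 5.35 × ln(2.36957) = 5.35 × 0.86271 = 4.6155 W/m².
N₂O: 0.120 × (√368 − √272) = 0.120 × (19.1833 − 16.4924) = 0.120 × 2.6909 = 0.3229 W/m².
SF₆: ΔF = 0.00057 × (10 − 1) = 0.00057 × 9 = 0.0051 W/m².
Total ΔF = 4.6155 + 0.3229 + 0.0051 = 4.9435 W/m².
ΔT = λ ΔF = 0.79 × 4.94 = 3.9026 K.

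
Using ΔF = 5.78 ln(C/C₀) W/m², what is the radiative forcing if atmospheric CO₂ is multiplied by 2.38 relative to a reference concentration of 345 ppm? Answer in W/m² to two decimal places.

Because the forcing depends only on the ratio C/C₀, the initial concentration does not enter.
ΔF = 5.78 × ln(2.38) = 5.78 × 0.86710 = 5.0118 W/m².

ΔF = 5.01 W/m²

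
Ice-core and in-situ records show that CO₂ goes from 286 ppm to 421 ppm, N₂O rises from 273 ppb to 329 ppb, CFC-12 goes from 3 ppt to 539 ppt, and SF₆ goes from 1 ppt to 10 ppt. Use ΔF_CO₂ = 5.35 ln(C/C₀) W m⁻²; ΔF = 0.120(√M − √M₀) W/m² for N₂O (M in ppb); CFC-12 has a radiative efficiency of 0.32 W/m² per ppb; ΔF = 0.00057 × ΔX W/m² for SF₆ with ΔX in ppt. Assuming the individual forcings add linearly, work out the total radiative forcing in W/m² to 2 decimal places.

ΔF = 2.44 W/m²

CO₂: 5.35 × ln(421/286) = 5.35 × ln(1.47203) = 5.35 × 0.38664 = 2.0685 W/m².
N₂O: 0.120 × (√329 − √273) = 0.120 × (18.1384 − 16.5227) = 0.120 × 1.6157 = 0.1939 W/m².
CFC-12: Δ = 539 − 3 = 536 ppt = 0.536 ppb; ΔF = 0.32 × 0.536 = 0.1715 W/m².
SF₆: ΔF = 0.00057 × (10 − 1) = 0.00057 × 9 = 0.0051 W/m².
Total ΔF = 2.0685 + 0.1939 + 0.1715 + 0.0051 = 2.4390 W/m².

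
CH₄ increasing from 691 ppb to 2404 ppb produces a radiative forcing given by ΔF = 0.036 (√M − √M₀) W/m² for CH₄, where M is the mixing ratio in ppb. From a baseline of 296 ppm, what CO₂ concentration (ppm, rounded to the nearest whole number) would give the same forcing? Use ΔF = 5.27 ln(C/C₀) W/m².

C ≈ 346 ppm

CH₄ forcing: 0.036 × (√2404 − √691) = 0.036 × (49.0306 − 26.2869) = 0.036 × 22.7437 = 0.81877 W/m².
Set 5.27 ln(C/296) = 0.81877: ln(C/296) = 0.81877/5.27 = 0.15536, so C = 296 × e^0.15536 = 296 × 1.16808 = 345.75 ppm.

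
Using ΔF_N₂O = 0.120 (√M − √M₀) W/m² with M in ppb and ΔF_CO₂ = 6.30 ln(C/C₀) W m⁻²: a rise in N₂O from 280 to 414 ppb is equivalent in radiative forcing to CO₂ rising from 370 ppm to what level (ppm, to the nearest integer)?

C ≈ 396 ppm

N₂O forcing: 0.120 × (√414 − √280) = 0.120 × (20.3470 − 16.7332) = 0.120 × 3.6138 = 0.43366 W/m².
Set 6.30 ln(C/370) = 0.43366: ln(C/370) = 0.43366/6.30 = 0.06883, so C = 370 × e^0.06883 = 370 × 1.07125 = 396.36 ppm.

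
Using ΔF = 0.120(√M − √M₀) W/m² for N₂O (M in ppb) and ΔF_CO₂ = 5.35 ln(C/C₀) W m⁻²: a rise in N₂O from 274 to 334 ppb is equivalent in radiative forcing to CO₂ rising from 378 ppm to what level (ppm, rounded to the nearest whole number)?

N₂O forcing: 0.120 × (√334 − √274) = 0.120 × (18.2757 − 16.5529) = 0.120 × 1.7228 = 0.20674 W/m².
Set 5.35 ln(C/378) = 0.20674: ln(C/378) = 0.20674/5.35 = 0.03864, so C = 378 × e^0.03864 = 378 × 1.03940 = 392.89 ppm.

C ≈ 393 ppm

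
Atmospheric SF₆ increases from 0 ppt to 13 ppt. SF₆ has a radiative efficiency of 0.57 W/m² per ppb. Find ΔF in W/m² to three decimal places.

ΔF = 0.007 W/m²

SF₆: Δ = 13 − 0 = 13 ppt = 0.013 ppb; ΔF = 0.57 × 0.013 = 0.0074 W/m².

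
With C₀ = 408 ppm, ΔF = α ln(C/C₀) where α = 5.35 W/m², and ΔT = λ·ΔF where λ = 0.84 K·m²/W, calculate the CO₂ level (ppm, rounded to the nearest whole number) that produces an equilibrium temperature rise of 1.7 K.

C ≈ 596 ppm

Required forcing: ΔF = ΔT/λ = 1.7/0.84 = 2.0238 W/m².
Then ln(C/408) = ΔF/5.35 = 2.0238/5.35 = 0.37828.
So C = 408 × e^0.37828 = 408 × 1.45977 = 595.59 ppm.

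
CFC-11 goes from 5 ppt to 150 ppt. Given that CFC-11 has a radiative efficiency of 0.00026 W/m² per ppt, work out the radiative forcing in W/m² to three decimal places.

CFC-11: ΔF = 0.00026 × (150 − 5) = 0.00026 × 145 = 0.0377 W/m².

ΔF = 0.038 W/m²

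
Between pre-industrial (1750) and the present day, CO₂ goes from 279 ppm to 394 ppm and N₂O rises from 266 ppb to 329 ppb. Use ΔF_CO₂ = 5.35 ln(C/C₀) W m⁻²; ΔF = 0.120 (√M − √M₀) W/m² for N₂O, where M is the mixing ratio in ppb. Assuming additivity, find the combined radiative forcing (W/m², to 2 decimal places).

ΔF = 2.07 W/m²

CO₂: 5.35 × ln(394/279) = 5.35 × ln(1.41219) = 5.35 × 0.34514 = 1.8465 W/m².
N₂O: 0.120 × (√329 − √266) = 0.120 × (18.1384 − 16.3095) = 0.120 × 1.8289 = 0.2195 W/m².
Total ΔF = 1.8465 + 0.2195 = 2.0660 W/m².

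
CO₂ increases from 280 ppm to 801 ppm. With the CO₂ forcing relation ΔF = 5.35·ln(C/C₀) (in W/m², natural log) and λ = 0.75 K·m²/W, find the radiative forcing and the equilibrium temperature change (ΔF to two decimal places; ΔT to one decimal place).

ΔF = 5.62 W/m²; ΔT = 4.2 K

CO₂: 5.35 × ln(801/280) = 5.35 × ln(2.86071) = 5.35 × 1.05107 = 5.6232 W/m².
ΔT = λ ΔF = 0.75 × 5.62 = 4.2150 K.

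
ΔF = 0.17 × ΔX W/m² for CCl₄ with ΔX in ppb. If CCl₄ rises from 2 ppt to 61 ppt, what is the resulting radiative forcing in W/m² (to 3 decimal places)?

ΔF = 0.010 W/m²

CCl₄: Δ = 61 − 2 = 59 ppt = 0.059 ppb; ΔF = 0.17 × 0.059 = 0.0100 W/m².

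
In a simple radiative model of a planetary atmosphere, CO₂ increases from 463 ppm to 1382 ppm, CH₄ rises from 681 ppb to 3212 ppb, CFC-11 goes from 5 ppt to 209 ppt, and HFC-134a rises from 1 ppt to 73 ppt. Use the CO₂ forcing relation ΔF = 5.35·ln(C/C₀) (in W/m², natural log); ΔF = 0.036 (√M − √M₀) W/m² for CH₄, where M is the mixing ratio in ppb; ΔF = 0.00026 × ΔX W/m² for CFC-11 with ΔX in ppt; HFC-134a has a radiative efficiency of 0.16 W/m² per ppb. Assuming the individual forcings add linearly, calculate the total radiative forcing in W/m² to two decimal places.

CO₂: 5.35 × ln(1382/463) = 5.35 × ln(2.98488) = 5.35 × 1.09356 = 5.8505 W/m².
CH₄: 0.036 × (√3212 − √681) = 0.036 × (56.6745 − 26.0960) = 0.036 × 30.5785 = 1.1008 W/m².
CFC-11: ΔF = 0.00026 × (209 − 5) = 0.00026 × 204 = 0.0530 W/m².
HFC-134a: Δ = 73 − 1 = 72 ppt = 0.072 ppb; ΔF = 0.16 × 0.072 = 0.0115 W/m².
Total ΔF = 5.8505 + 1.1008 + 0.0530 + 0.0115 = 7.0158 W/m².

ΔF = 7.02 W/m²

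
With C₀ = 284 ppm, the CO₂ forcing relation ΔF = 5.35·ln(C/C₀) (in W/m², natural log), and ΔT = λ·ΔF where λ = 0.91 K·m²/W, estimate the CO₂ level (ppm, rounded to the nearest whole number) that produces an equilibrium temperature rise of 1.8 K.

Required forcing: ΔF = ΔT/λ = 1.8/0.91 = 1.9780 W/m².
Then ln(C/284) = ΔF/5.35 = 1.9780/5.35 = 0.36972.
So C = 284 × e^0.36972 = 284 × 1.44733 = 411.04 ppm.

C ≈ 411 ppm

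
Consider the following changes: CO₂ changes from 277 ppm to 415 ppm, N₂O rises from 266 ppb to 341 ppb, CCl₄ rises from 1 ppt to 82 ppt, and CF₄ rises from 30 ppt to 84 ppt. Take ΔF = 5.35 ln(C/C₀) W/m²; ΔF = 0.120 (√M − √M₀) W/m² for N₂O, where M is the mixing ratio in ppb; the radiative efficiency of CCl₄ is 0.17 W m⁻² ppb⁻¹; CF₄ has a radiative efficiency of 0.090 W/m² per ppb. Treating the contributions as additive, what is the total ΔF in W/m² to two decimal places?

CO₂: 5.35 × ln(415/277) = 5.35 × ln(1.49819) = 5.35 × 0.40426 = 2.1628 W/m².
N₂O: 0.120 × (√341 − √266) = 0.120 × (18.4662 − 16.3095) = 0.120 × 2.1567 = 0.2588 W/m².
CCl₄: Δ = 82 − 1 = 81 ppt = 0.081 ppb; ΔF = 0.17 × 0.081 = 0.0138 W/m².
CF₄: Δ = 84 − 30 = 54 ppt = 0.054 ppb; ΔF = 0.090 × 0.054 = 0.0049 W/m².
Total ΔF = 2.1628 + 0.2588 + 0.0138 + 0.0049 = 2.4403 W/m².

ΔF = 2.44 W/m²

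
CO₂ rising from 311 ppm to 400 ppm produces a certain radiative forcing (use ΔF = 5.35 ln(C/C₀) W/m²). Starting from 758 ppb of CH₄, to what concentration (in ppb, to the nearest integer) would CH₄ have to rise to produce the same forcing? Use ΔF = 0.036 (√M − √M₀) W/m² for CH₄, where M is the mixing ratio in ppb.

M ≈ 4216 ppb

CO₂ forcing: 5.35 × ln(400/311) = 5.35 × 0.251672 = 1.34645 W/m².
Set 0.036(√M − √758) = 1.34645: √M = 1.34645/0.036 + √758 = 37.4014 + 27.5318 = 64.9332.
M = (64.9332)² = 4216.32 ppb.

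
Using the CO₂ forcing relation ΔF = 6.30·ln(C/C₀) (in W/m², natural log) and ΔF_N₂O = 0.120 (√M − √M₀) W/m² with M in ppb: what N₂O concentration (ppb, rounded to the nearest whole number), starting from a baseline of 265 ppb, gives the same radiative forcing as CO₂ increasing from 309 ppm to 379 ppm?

M ≈ 729 ppb

CO₂ forcing: 6.30 × ln(379/309) = 6.30 × 0.204195 = 1.28643 W/m².
Set 0.120(√M − √265) = 1.28643: √M = 1.28643/0.120 + √265 = 10.7203 + 16.2788 = 26.9991.
M = (26.9991)² = 728.95 ppb.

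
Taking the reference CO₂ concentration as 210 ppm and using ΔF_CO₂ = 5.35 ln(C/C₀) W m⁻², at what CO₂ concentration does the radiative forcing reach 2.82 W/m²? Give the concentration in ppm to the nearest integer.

Set 5.35 ln(C/210) = 2.82, so ln(C/210) = 2.82/5.35 = 0.52710.
Then C/210 = e^0.52710 = 1.69401, giving C = 210 × 1.69401 = 355.74 ppm.

C ≈ 356 ppm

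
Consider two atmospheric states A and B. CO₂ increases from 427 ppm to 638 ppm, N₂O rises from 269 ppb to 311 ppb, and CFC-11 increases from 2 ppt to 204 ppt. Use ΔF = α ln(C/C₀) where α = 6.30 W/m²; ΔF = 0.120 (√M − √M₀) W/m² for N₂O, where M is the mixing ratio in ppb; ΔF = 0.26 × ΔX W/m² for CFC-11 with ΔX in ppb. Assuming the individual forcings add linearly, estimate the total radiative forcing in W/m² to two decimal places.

CO₂: 6.30 × ln(638/427) = 6.30 × ln(1.49415) = 6.30 × 0.40156 = 2.5298 W/m².
N₂O: 0.120 × (√311 − √269) = 0.120 × (17.6352 − 16.4012) = 0.120 × 1.2340 = 0.1481 W/m².
CFC-11: Δ = 204 − 2 = 202 ppt = 0.202 ppb; ΔF = 0.26 × 0.202 = 0.0525 W/m².
Total ΔF = 2.5298 + 0.1481 + 0.0525 = 2.7304 W/m².

ΔF = 2.73 W/m²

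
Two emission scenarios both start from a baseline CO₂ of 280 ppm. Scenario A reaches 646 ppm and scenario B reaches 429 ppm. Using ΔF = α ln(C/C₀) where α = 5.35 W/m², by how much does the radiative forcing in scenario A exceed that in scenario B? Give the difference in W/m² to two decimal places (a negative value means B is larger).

ΔF_A = 5.35 ln(646/280) = 5.35 × 0.83601 = 4.4727 W/m².
ΔF_B = 5.35 ln(429/280) = 5.35 × 0.42667 = 2.2827 W/m².
Difference: 4.4727 − 2.2827 = 2.1900 W/m².
(Equivalently, ΔF_A − ΔF_B = 5.35 ln(646/429) = 5.35 × 0.40934 = 2.1900 W/m².)

ΔF_A − ΔF_B = 2.19 W/m²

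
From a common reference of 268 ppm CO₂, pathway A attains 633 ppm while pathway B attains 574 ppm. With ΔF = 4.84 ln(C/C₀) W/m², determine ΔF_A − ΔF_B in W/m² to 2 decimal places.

ΔF_A − ΔF_B = 0.47 W/m²

ΔF_A = 4.84 ln(633/268) = 4.84 × 0.85948 = 4.1599 W/m².
ΔF_B = 4.84 ln(574/268) = 4.84 × 0.76164 = 3.6863 W/m².
Difference: 4.1599 − 3.6863 = 0.4736 W/m².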